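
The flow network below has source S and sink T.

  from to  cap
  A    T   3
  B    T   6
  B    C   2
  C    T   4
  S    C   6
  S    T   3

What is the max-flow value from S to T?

Augment S→T: bottleneck 3, flow now 3.
Augment S→C→T: bottleneck 4, flow now 7.
No augmenting path remains; maximum flow = 7.
In the residual graph, reachable from S: {S, C}.
Min-cut edges: S→T (3), C→T (4); capacity 3 + 4 = 7.
This cut is saturated, so no flow can exceed 7.

7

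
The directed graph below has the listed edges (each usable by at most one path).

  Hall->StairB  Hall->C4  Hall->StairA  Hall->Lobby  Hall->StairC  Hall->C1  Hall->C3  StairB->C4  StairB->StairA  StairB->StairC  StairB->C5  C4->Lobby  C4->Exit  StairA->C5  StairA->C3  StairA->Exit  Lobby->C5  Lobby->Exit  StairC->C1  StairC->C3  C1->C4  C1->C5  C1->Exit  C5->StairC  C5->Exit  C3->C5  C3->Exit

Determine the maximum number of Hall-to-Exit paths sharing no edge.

6

Assign every edge capacity 1; by Menger, the answer equals the max flow.
Path Hall→C4→Exit (+1); total 1.
Path Hall→StairA→Exit (+1); total 2.
Path Hall→Lobby→Exit (+1); total 3.
Path Hall→C1→Exit (+1); total 4.
Path Hall→C3→Exit (+1); total 5.
Path Hall→StairB→C5→Exit (+1); total 6.
No residual Hall→Exit path; max flow = 6.
Certifying cut of size 6: {C1→Exit, C3→Exit, C4→Exit, C5→Exit, Lobby→Exit, StairA→Exit}.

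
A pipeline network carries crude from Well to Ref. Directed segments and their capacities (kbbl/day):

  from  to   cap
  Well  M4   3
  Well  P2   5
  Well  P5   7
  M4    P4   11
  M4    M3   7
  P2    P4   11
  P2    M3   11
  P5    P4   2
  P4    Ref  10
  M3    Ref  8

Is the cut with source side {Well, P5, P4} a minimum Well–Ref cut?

Given cut capacity: 3 + 5 + 10 = 18.
Augment Well→M4→P4→Ref: bottleneck 3, flow now 3.
Augment Well→P2→P4→Ref: bottleneck 5, flow now 8.
Augment Well→P5→P4→Ref: bottleneck 2, flow now 10.
No augmenting path remains; maximum flow = 10.
In the residual graph, reachable from Well: {Well, P5}.
Min-cut edges: Well→M4 (3), Well→P2 (5), P5→P4 (2); capacity 3 + 5 + 2 = 10.
Cut capacity 18 exceeds the max flow 10, so it is not minimum.

No — its capacity is 18, but the minimum cut has capacity 10.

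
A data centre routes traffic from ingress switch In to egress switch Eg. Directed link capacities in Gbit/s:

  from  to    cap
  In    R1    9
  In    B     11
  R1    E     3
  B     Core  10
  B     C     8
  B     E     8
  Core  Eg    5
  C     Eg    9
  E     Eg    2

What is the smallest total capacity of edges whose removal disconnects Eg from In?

13

Augment In→R1→E→Eg: bottleneck 2, flow now 2.
Augment In→B→Core→Eg: bottleneck 5, flow now 7.
Augment In→B→C→Eg: bottleneck 6, flow now 13.
No augmenting path remains; maximum flow = 13.
By max-flow min-cut, the minimum cut capacity equals the max flow.
In the residual graph, reachable from In: {In, R1, E}.
Min-cut edges: In→B (11), E→Eg (2); capacity 11 + 2 = 13.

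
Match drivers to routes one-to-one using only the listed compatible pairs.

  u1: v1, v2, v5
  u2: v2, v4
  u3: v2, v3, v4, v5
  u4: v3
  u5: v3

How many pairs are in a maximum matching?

4

Unit-capacity flow: source→left, listed edges, right→sink; max matching = max flow.
Augmenting path u1→v1 (+1); matched 1.
Augmenting path u2→v2 (+1); matched 2.
Augmenting path u3→v3 (+1); matched 3.
Augmenting path u4→v3→u3→v4 (+1); matched 4.
No augmenting path remains; maximum matching = 4.
König certificate: {u1, u2, u3, v3} is a vertex cover of size 4 (every listed pair touches it), so no matching can be larger.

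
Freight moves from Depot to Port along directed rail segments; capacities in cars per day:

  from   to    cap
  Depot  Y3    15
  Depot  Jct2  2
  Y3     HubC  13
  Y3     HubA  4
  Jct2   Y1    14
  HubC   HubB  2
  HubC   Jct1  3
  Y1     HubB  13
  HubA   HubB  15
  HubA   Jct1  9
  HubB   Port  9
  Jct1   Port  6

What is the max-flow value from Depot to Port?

11

Augment Depot→Y3→HubC→HubB→Port: bottleneck 2, flow now 2.
Augment Depot→Y3→HubC→Jct1→Port: bottleneck 3, flow now 5.
Augment Depot→Y3→HubA→HubB→Port: bottleneck 4, flow now 9.
Augment Depot→Jct2→Y1→HubB→Port: bottleneck 2, flow now 11.
No augmenting path remains; maximum flow = 11.
In the residual graph, reachable from Depot: {Depot, Y3, HubC}.
Min-cut edges: Depot→Jct2 (2), Y3→HubA (4), HubC→HubB (2), HubC→Jct1 (3); capacity 2 + 4 + 2 + 3 = 11.
This cut is saturated, so no flow can exceed 11.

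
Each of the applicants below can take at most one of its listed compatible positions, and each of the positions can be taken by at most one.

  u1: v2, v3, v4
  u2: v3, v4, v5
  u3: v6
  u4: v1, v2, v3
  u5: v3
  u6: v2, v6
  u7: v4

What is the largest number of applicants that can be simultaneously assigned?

Unit-capacity flow: source→left, listed edges, right→sink; max matching = max flow.
Augmenting path u1→v2 (+1); matched 1.
Augmenting path u2→v3 (+1); matched 2.
Augmenting path u3→v6 (+1); matched 3.
Augmenting path u4→v1 (+1); matched 4.
Augmenting path u7→v4 (+1); matched 5.
Augmenting path u5→v3→u2→v5 (+1); matched 6.
No augmenting path remains; maximum matching = 6.
König certificate: {u2, u4, v2, v3, v4, v6} is a vertex cover of size 6 (every listed pair touches it), so no matching can be larger.

6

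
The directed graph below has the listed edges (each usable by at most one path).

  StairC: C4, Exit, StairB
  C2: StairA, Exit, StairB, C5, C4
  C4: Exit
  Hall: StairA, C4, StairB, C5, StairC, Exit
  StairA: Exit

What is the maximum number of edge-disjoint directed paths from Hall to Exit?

4

Assign every edge capacity 1; by Menger, the answer equals the max flow.
Path Hall→Exit (+1); total 1.
Path Hall→StairC→Exit (+1); total 2.
Path Hall→StairA→Exit (+1); total 3.
Path Hall→C4→Exit (+1); total 4.
No residual Hall→Exit path; max flow = 4.
Certifying cut of size 4: {Hall→C4, Hall→Exit, Hall→StairA, Hall→StairC}.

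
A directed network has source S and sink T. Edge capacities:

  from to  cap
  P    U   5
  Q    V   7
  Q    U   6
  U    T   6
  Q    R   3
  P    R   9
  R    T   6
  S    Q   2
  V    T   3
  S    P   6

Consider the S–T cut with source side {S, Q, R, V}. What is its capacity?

21

Edges leaving {S, Q, R, V}: S→P (6), Q→U (6), R→T (6), V→T (3).
Cut capacity = 6 + 6 + 6 + 3 = 21.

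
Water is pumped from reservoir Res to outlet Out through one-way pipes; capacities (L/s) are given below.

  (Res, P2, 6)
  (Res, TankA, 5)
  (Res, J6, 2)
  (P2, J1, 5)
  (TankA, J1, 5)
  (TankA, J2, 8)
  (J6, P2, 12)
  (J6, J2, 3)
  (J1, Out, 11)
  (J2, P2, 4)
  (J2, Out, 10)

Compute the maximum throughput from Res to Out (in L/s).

12

Augment Res→P2→J1→Out: bottleneck 5, flow now 5.
Augment Res→TankA→J1→Out: bottleneck 5, flow now 10.
Augment Res→J6→J2→Out: bottleneck 2, flow now 12.
No augmenting path remains; maximum flow = 12.
In the residual graph, reachable from Res: {Res, P2}.
Min-cut edges: Res→TankA (5), Res→J6 (2), P2→J1 (5); capacity 5 + 2 + 5 = 12.
This cut is saturated, so no flow can exceed 12.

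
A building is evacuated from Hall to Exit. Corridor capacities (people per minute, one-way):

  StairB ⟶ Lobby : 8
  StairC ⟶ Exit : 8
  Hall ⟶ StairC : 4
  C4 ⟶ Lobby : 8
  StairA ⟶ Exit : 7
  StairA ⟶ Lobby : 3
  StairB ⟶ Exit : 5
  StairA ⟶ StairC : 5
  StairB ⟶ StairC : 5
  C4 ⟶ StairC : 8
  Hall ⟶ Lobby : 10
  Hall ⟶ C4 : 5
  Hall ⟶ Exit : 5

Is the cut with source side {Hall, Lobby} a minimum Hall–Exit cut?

Given cut capacity: 5 + 4 + 5 = 14.
Augment Hall→Exit: bottleneck 5, flow now 5.
Augment Hall→StairC→Exit: bottleneck 4, flow now 9.
Augment Hall→C4→StairC→Exit: bottleneck 4, flow now 13.
No augmenting path remains; maximum flow = 13.
In the residual graph, reachable from Hall: {Hall, C4, Lobby, StairC}.
Min-cut edges: Hall→Exit (5), StairC→Exit (8); capacity 5 + 8 = 13.
Cut capacity 14 exceeds the max flow 13, so it is not minimum.

No — its capacity is 14, but the minimum cut has capacity 13.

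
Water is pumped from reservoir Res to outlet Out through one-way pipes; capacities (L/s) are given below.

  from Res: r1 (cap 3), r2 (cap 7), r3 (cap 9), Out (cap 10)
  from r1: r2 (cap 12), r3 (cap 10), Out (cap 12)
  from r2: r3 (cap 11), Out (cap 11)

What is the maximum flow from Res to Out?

Augment Res→Out: bottleneck 10, flow now 10.
Augment Res→r1→Out: bottleneck 3, flow now 13.
Augment Res→r2→Out: bottleneck 7, flow now 20.
No augmenting path remains; maximum flow = 20.
In the residual graph, reachable from Res: {Res, r3}.
Min-cut edges: Res→r1 (3), Res→r2 (7), Res→Out (10); capacity 3 + 7 + 10 = 20.
This cut is saturated, so no flow can exceed 20.

20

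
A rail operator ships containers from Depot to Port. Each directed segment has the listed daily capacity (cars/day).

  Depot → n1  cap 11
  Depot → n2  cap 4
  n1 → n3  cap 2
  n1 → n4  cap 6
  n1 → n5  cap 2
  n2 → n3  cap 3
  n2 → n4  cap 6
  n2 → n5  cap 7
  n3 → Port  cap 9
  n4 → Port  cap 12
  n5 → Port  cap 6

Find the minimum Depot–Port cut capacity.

14

Augment Depot→n1→n3→Port: bottleneck 2, flow now 2.
Augment Depot→n1→n4→Port: bottleneck 6, flow now 8.
Augment Depot→n1→n5→Port: bottleneck 2, flow now 10.
Augment Depot→n2→n3→Port: bottleneck 3, flow now 13.
Augment Depot→n2→n4→Port: bottleneck 1, flow now 14.
No augmenting path remains; maximum flow = 14.
By max-flow min-cut, the minimum cut capacity equals the max flow.
In the residual graph, reachable from Depot: {Depot, n1}.
Min-cut edges: Depot→n2 (4), n1→n3 (2), n1→n4 (6), n1→n5 (2); capacity 4 + 2 + 6 + 2 = 14.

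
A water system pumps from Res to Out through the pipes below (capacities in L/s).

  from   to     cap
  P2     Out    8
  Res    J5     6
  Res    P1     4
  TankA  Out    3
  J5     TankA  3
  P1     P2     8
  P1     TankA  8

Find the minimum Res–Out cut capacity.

Augment Res→P1→P2→Out: bottleneck 4, flow now 4.
Augment Res→J5→TankA→Out: bottleneck 3, flow now 7.
No augmenting path remains; maximum flow = 7.
By max-flow min-cut, the minimum cut capacity equals the max flow.
In the residual graph, reachable from Res: {Res, J5}.
Min-cut edges: Res→P1 (4), J5→TankA (3); capacity 4 + 3 = 7.

7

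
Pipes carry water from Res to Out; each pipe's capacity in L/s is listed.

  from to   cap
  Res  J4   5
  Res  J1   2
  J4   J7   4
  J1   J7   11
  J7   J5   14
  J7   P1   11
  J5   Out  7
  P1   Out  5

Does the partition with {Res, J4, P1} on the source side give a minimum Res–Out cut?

Given cut capacity: 2 + 4 + 5 = 11.
Augment Res→J4→J7→J5→Out: bottleneck 4, flow now 4.
Augment Res→J1→J7→J5→Out: bottleneck 2, flow now 6.
No augmenting path remains; maximum flow = 6.
In the residual graph, reachable from Res: {Res, J4}.
Min-cut edges: Res→J1 (2), J4→J7 (4); capacity 2 + 4 = 6.
Cut capacity 11 exceeds the max flow 6, so it is not minimum.

No — its capacity is 11, but the minimum cut has capacity 6.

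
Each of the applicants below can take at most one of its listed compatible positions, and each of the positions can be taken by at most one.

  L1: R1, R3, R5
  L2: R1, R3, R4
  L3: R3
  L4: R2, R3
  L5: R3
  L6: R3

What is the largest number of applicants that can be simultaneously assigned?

4

Unit-capacity flow: source→left, listed edges, right→sink; max matching = max flow.
Augmenting path L1→R1 (+1); matched 1.
Augmenting path L2→R3 (+1); matched 2.
Augmenting path L4→R2 (+1); matched 3.
Augmenting path L3→R3→L2→R4 (+1); matched 4.
No augmenting path remains; maximum matching = 4.
König certificate: {L1, L2, L4, R3} is a vertex cover of size 4 (every listed pair touches it), so no matching can be larger.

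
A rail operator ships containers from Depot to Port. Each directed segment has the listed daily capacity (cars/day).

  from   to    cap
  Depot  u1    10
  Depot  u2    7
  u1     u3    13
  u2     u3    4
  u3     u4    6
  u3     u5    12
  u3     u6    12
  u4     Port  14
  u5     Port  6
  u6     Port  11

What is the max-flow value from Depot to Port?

Augment Depot→u1→u3→u4→Port: bottleneck 6, flow now 6.
Augment Depot→u1→u3→u5→Port: bottleneck 4, flow now 10.
Augment Depot→u2→u3→u5→Port: bottleneck 2, flow now 12.
Augment Depot→u2→u3→u6→Port: bottleneck 2, flow now 14.
No augmenting path remains; maximum flow = 14.
In the residual graph, reachable from Depot: {Depot, u2}.
Min-cut edges: Depot→u1 (10), u2→u3 (4); capacity 10 + 4 = 14.
This cut is saturated, so no flow can exceed 14.

14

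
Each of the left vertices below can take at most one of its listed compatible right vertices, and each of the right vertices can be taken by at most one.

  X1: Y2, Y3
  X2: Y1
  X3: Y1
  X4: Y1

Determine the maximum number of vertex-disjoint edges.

Unit-capacity flow: source→left, listed edges, right→sink; max matching = max flow.
Augmenting path X1→Y2 (+1); matched 1.
Augmenting path X2→Y1 (+1); matched 2.
No augmenting path remains; maximum matching = 2.
König certificate: {X1, Y1} is a vertex cover of size 2 (every listed pair touches it), so no matching can be larger.

2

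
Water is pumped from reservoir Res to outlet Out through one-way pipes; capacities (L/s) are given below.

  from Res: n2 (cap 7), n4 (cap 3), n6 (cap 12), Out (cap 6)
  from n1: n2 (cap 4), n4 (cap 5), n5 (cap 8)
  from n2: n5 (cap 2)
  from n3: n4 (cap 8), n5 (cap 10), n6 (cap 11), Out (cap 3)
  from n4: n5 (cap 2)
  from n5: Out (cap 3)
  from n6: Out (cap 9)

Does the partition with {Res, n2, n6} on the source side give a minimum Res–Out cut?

Given cut capacity: 3 + 6 + 2 + 9 = 20.
Augment Res→Out: bottleneck 6, flow now 6.
Augment Res→n6→Out: bottleneck 9, flow now 15.
Augment Res→n2→n5→Out: bottleneck 2, flow now 17.
Augment Res→n4→n5→Out: bottleneck 1, flow now 18.
No augmenting path remains; maximum flow = 18.
In the residual graph, reachable from Res: {Res, n2, n4, n5, n6}.
Min-cut edges: Res→Out (6), n5→Out (3), n6→Out (9); capacity 6 + 3 + 9 = 18.
Cut capacity 20 exceeds the max flow 18, so it is not minimum.

No — its capacity is 20, but the minimum cut has capacity 18.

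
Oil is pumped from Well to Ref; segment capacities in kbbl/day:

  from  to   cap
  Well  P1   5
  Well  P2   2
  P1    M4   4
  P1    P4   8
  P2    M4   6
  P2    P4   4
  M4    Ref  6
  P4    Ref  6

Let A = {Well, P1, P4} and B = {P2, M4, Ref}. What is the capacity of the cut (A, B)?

12

Edges leaving {Well, P1, P4}: Well→P2 (2), P1→M4 (4), P4→Ref (6).
Cut capacity = 2 + 4 + 6 = 12.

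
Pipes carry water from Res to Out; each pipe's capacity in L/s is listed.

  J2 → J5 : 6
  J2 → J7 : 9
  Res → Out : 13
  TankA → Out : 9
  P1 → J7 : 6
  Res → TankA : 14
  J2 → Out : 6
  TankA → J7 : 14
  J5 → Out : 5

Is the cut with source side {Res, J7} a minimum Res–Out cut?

No — its capacity is 27, but the minimum cut has capacity 22.

Given cut capacity: 14 + 13 = 27.
Augment Res→Out: bottleneck 13, flow now 13.
Augment Res→TankA→Out: bottleneck 9, flow now 22.
No augmenting path remains; maximum flow = 22.
In the residual graph, reachable from Res: {Res, TankA, J7}.
Min-cut edges: Res→Out (13), TankA→Out (9); capacity 13 + 9 = 22.
Cut capacity 27 exceeds the max flow 22, so it is not minimum.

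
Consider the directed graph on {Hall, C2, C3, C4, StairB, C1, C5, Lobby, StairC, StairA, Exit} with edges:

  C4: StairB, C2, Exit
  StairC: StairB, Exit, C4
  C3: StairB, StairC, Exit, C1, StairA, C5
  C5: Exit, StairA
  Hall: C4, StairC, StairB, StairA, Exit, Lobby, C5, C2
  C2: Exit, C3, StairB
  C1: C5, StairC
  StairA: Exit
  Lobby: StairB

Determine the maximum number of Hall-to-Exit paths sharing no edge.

6

Assign every edge capacity 1; by Menger, the answer equals the max flow.
Path Hall→Exit (+1); total 1.
Path Hall→C2→Exit (+1); total 2.
Path Hall→C4→Exit (+1); total 3.
Path Hall→C5→Exit (+1); total 4.
Path Hall→StairC→Exit (+1); total 5.
Path Hall→StairA→Exit (+1); total 6.
No residual Hall→Exit path; max flow = 6.
Certifying cut of size 6: {Hall→C2, Hall→C4, Hall→C5, Hall→Exit, Hall→StairA, Hall→StairC}.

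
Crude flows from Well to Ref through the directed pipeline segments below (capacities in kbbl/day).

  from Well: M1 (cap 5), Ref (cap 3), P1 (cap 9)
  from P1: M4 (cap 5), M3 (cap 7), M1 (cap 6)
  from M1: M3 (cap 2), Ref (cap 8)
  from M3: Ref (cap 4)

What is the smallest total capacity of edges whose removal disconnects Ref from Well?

Augment Well→Ref: bottleneck 3, flow now 3.
Augment Well→M1→Ref: bottleneck 5, flow now 8.
Augment Well→P1→M1→Ref: bottleneck 3, flow now 11.
Augment Well→P1→M3→Ref: bottleneck 4, flow now 15.
No augmenting path remains; maximum flow = 15.
By max-flow min-cut, the minimum cut capacity equals the max flow.
In the residual graph, reachable from Well: {Well, P1, M4, M1, M3}.
Min-cut edges: Well→Ref (3), M1→Ref (8), M3→Ref (4); capacity 3 + 8 + 4 = 15.

15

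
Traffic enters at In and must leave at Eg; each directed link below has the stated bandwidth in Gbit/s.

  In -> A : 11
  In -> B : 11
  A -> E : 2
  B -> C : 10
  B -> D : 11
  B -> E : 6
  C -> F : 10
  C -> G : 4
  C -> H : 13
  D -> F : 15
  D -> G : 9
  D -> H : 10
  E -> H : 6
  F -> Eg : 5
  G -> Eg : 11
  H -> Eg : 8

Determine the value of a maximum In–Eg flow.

13

Augment In→A→E→H→Eg: bottleneck 2, flow now 2.
Augment In→B→C→F→Eg: bottleneck 5, flow now 7.
Augment In→B→C→G→Eg: bottleneck 4, flow now 11.
Augment In→B→C→H→Eg: bottleneck 1, flow now 12.
Augment In→B→D→G→Eg: bottleneck 1, flow now 13.
No augmenting path remains; maximum flow = 13.
In the residual graph, reachable from In: {In, A}.
Min-cut edges: In→B (11), A→E (2); capacity 11 + 2 = 13.
This cut is saturated, so no flow can exceed 13.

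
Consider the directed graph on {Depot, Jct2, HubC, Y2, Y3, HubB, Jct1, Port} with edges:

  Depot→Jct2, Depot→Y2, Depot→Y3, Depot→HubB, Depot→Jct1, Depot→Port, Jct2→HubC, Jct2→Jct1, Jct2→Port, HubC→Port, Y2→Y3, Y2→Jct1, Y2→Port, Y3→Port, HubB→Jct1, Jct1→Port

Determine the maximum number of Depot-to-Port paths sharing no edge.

5

Assign every edge capacity 1; by Menger, the answer equals the max flow.
Path Depot→Port (+1); total 1.
Path Depot→Jct2→Port (+1); total 2.
Path Depot→Y2→Port (+1); total 3.
Path Depot→Y3→Port (+1); total 4.
Path Depot→Jct1→Port (+1); total 5.
No residual Depot→Port path; max flow = 5.
Certifying cut of size 5: {Depot→Jct2, Depot→Port, Depot→Y2, Depot→Y3, Jct1→Port}.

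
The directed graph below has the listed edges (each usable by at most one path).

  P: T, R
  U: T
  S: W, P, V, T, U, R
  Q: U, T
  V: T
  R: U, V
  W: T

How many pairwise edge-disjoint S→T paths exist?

Assign every edge capacity 1; by Menger, the answer equals the max flow.
Path S→T (+1); total 1.
Path S→P→T (+1); total 2.
Path S→U→T (+1); total 3.
Path S→V→T (+1); total 4.
Path S→W→T (+1); total 5.
No residual S→T path; max flow = 5.
Certifying cut of size 5: {S→P, S→T, S→W, U→T, V→T}.

5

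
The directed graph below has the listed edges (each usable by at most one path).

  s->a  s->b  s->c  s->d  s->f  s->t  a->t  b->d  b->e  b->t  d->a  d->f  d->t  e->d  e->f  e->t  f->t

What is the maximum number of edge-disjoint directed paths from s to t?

5

Assign every edge capacity 1; by Menger, the answer equals the max flow.
Path s→t (+1); total 1.
Path s→a→t (+1); total 2.
Path s→b→t (+1); total 3.
Path s→d→t (+1); total 4.
Path s→f→t (+1); total 5.
No residual s→t path; max flow = 5.
Certifying cut of size 5: {s→a, s→b, s→d, s→f, s→t}.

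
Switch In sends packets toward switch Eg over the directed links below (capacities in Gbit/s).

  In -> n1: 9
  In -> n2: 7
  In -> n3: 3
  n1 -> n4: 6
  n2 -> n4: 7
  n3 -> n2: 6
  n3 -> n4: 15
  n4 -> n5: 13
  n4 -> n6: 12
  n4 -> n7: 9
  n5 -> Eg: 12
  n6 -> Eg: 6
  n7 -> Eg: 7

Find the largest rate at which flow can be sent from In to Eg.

Augment In→n1→n4→n5→Eg: bottleneck 6, flow now 6.
Augment In→n2→n4→n5→Eg: bottleneck 6, flow now 12.
Augment In→n2→n4→n6→Eg: bottleneck 1, flow now 13.
Augment In→n3→n4→n6→Eg: bottleneck 3, flow now 16.
No augmenting path remains; maximum flow = 16.
In the residual graph, reachable from In: {In, n1}.
Min-cut edges: In→n2 (7), In→n3 (3), n1→n4 (6); capacity 7 + 3 + 6 = 16.
This cut is saturated, so no flow can exceed 16.

16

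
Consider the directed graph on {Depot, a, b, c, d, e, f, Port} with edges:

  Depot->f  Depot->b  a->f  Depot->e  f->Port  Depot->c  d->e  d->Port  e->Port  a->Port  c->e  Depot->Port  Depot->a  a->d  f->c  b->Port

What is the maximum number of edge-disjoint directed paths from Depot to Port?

5

Assign every edge capacity 1; by Menger, the answer equals the max flow.
Path Depot→Port (+1); total 1.
Path Depot→a→Port (+1); total 2.
Path Depot→b→Port (+1); total 3.
Path Depot→e→Port (+1); total 4.
Path Depot→f→Port (+1); total 5.
No residual Depot→Port path; max flow = 5.
Certifying cut of size 5: {Depot→Port, Depot→a, Depot→b, Depot→f, e→Port}.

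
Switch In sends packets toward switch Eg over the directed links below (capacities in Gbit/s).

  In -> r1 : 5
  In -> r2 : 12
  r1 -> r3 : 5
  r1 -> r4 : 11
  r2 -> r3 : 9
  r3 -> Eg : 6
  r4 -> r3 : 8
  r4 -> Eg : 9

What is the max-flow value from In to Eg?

Augment In→r1→r3→Eg: bottleneck 5, flow now 5.
Augment In→r2→r3→Eg: bottleneck 1, flow now 6.
Augment In→r2→r3→r1→r4→Eg: bottleneck 5, flow now 11. (uses reverse residual edge)
No augmenting path remains; maximum flow = 11.
In the residual graph, reachable from In: {In, r2, r3}.
Min-cut edges: In→r1 (5), r3→Eg (6); capacity 5 + 6 = 11.
This cut is saturated, so no flow can exceed 11.

11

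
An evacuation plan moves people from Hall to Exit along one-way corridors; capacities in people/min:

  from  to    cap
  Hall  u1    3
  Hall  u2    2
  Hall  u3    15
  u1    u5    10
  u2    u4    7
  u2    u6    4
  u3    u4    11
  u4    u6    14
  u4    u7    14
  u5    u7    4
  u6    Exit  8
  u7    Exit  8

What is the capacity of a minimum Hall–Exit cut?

16

Augment Hall→u2→u6→Exit: bottleneck 2, flow now 2.
Augment Hall→u1→u5→u7→Exit: bottleneck 3, flow now 5.
Augment Hall→u3→u4→u6→Exit: bottleneck 6, flow now 11.
Augment Hall→u3→u4→u7→Exit: bottleneck 5, flow now 16.
No augmenting path remains; maximum flow = 16.
By max-flow min-cut, the minimum cut capacity equals the max flow.
In the residual graph, reachable from Hall: {Hall, u3}.
Min-cut edges: Hall→u1 (3), Hall→u2 (2), u3→u4 (11); capacity 3 + 2 + 11 = 16.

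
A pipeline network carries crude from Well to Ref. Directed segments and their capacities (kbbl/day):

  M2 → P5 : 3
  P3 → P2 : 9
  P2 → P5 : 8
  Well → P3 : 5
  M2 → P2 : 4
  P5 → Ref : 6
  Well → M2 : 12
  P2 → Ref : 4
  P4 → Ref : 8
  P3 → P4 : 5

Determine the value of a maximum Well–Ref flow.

12

Augment Well→P3→P4→Ref: bottleneck 5, flow now 5.
Augment Well→M2→P5→Ref: bottleneck 3, flow now 8.
Augment Well→M2→P2→Ref: bottleneck 4, flow now 12.
No augmenting path remains; maximum flow = 12.
In the residual graph, reachable from Well: {Well, M2}.
Min-cut edges: Well→P3 (5), M2→P5 (3), M2→P2 (4); capacity 5 + 3 + 4 = 12.
This cut is saturated, so no flow can exceed 12.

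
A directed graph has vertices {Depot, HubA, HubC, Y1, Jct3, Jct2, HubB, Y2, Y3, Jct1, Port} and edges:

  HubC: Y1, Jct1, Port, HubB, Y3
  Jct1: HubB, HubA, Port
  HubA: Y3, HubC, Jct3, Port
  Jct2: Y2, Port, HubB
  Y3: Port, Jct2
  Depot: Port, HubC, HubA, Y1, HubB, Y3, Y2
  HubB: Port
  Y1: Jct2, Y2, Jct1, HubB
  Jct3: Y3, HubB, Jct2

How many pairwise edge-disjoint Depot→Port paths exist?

Assign every edge capacity 1; by Menger, the answer equals the max flow.
Path Depot→Port (+1); total 1.
Path Depot→HubA→Port (+1); total 2.
Path Depot→HubC→Port (+1); total 3.
Path Depot→HubB→Port (+1); total 4.
Path Depot→Y3→Port (+1); total 5.
Path Depot→Y1→Jct2→Port (+1); total 6.
No residual Depot→Port path; max flow = 6.
Certifying cut of size 6: {Depot→HubA, Depot→HubB, Depot→HubC, Depot→Port, Depot→Y1, Depot→Y3}.

6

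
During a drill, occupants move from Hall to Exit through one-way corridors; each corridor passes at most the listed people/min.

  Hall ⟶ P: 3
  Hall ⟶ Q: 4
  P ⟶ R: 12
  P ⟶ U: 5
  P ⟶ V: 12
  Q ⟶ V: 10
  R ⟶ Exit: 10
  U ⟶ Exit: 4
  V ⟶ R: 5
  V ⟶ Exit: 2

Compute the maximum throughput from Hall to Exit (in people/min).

7

Augment Hall→P→R→Exit: bottleneck 3, flow now 3.
Augment Hall→Q→V→Exit: bottleneck 2, flow now 5.
Augment Hall→Q→V→R→Exit: bottleneck 2, flow now 7.
No augmenting path remains; maximum flow = 7.
In the residual graph, reachable from Hall: {Hall}.
Min-cut edges: Hall→P (3), Hall→Q (4); capacity 3 + 4 = 7.
This cut is saturated, so no flow can exceed 7.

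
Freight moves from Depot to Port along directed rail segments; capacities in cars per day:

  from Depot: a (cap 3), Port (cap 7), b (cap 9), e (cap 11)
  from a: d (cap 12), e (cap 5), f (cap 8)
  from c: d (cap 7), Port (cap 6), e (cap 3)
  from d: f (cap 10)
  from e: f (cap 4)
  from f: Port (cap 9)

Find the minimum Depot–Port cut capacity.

14

Augment Depot→Port: bottleneck 7, flow now 7.
Augment Depot→a→f→Port: bottleneck 3, flow now 10.
Augment Depot→e→f→Port: bottleneck 4, flow now 14.
No augmenting path remains; maximum flow = 14.
By max-flow min-cut, the minimum cut capacity equals the max flow.
In the residual graph, reachable from Depot: {Depot, b, e}.
Min-cut edges: Depot→a (3), Depot→Port (7), e→f (4); capacity 3 + 7 + 4 = 14.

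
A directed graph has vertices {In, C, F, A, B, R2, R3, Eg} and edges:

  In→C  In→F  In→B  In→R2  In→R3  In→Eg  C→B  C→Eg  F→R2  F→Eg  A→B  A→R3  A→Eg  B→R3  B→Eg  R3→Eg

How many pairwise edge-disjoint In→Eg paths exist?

5

Assign every edge capacity 1; by Menger, the answer equals the max flow.
Path In→Eg (+1); total 1.
Path In→C→Eg (+1); total 2.
Path In→F→Eg (+1); total 3.
Path In→B→Eg (+1); total 4.
Path In→R3→Eg (+1); total 5.
No residual In→Eg path; max flow = 5.
Certifying cut of size 5: {In→B, In→C, In→Eg, In→F, In→R3}.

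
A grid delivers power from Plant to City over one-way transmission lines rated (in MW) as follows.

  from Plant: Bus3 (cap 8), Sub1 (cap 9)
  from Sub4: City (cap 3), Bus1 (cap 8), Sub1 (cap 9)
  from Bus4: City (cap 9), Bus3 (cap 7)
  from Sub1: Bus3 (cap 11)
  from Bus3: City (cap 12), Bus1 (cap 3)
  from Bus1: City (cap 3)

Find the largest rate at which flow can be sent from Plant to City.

15

Augment Plant→Bus3→City: bottleneck 8, flow now 8.
Augment Plant→Sub1→Bus3→City: bottleneck 4, flow now 12.
Augment Plant→Sub1→Bus3→Bus1→City: bottleneck 3, flow now 15.
No augmenting path remains; maximum flow = 15.
In the residual graph, reachable from Plant: {Plant, Sub1, Bus3}.
Min-cut edges: Bus3→Bus1 (3), Bus3→City (12); capacity 3 + 12 = 15.
This cut is saturated, so no flow can exceed 15.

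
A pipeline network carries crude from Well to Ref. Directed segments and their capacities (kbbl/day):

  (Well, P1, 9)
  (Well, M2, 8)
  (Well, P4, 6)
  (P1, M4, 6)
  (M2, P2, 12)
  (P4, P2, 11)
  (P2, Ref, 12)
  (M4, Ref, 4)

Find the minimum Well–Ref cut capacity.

Augment Well→P1→M4→Ref: bottleneck 4, flow now 4.
Augment Well→M2→P2→Ref: bottleneck 8, flow now 12.
Augment Well→P4→P2→Ref: bottleneck 4, flow now 16.
No augmenting path remains; maximum flow = 16.
By max-flow min-cut, the minimum cut capacity equals the max flow.
In the residual graph, reachable from Well: {Well, P1, M2, P4, P2, M4}.
Min-cut edges: P2→Ref (12), M4→Ref (4); capacity 12 + 4 = 16.

16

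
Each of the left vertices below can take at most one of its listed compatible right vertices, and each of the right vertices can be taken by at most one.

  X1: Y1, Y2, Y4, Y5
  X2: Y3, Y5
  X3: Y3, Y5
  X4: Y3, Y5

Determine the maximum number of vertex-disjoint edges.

3

Unit-capacity flow: source→left, listed edges, right→sink; max matching = max flow.
Augmenting path X1→Y1 (+1); matched 1.
Augmenting path X2→Y3 (+1); matched 2.
Augmenting path X3→Y5 (+1); matched 3.
No augmenting path remains; maximum matching = 3.
König certificate: {X1, Y3, Y5} is a vertex cover of size 3 (every listed pair touches it), so no matching can be larger.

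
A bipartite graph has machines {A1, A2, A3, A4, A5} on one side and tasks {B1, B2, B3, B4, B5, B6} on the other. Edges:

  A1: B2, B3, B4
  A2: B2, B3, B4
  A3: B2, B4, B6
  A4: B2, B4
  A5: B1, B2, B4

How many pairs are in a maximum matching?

5

Unit-capacity flow: source→left, listed edges, right→sink; max matching = max flow.
Augmenting path A1→B2 (+1); matched 1.
Augmenting path A2→B3 (+1); matched 2.
Augmenting path A3→B4 (+1); matched 3.
Augmenting path A5→B1 (+1); matched 4.
Augmenting path A4→B4→A3→B6 (+1); matched 5.
No augmenting path remains; maximum matching = 5.
König certificate: {A1, A2, A3, A4, A5} is a vertex cover of size 5 (every listed pair touches it), so no matching can be larger.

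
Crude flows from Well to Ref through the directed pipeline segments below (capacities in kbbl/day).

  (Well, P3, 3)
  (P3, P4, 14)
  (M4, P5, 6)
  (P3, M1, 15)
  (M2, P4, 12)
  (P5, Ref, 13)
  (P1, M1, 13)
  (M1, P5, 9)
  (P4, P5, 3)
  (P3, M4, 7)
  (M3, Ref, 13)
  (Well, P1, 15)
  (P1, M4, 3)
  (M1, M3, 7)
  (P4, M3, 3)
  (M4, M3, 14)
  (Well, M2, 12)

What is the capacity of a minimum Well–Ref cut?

24

Augment Well→P1→M1→P5→Ref: bottleneck 9, flow now 9.
Augment Well→P1→M1→M3→Ref: bottleneck 4, flow now 13.
Augment Well→P1→M4→P5→Ref: bottleneck 2, flow now 15.
Augment Well→P3→M1→M3→Ref: bottleneck 3, flow now 18.
Augment Well→M2→P4→P5→Ref: bottleneck 2, flow now 20.
Augment Well→M2→P4→M3→Ref: bottleneck 3, flow now 23.
Augment Well→M2→P4→P5→M4→M3→Ref: bottleneck 1, flow now 24. (uses reverse residual edge)
No augmenting path remains; maximum flow = 24.
By max-flow min-cut, the minimum cut capacity equals the max flow.
In the residual graph, reachable from Well: {Well, M2, P4}.
Min-cut edges: Well→P1 (15), Well→P3 (3), P4→P5 (3), P4→M3 (3); capacity 15 + 3 + 3 + 3 = 24.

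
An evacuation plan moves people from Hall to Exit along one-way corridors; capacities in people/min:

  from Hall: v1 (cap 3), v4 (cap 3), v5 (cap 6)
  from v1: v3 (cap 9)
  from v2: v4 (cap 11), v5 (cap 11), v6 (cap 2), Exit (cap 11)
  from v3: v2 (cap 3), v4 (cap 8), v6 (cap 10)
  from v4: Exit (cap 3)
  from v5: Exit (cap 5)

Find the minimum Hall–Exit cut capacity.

Augment Hall→v4→Exit: bottleneck 3, flow now 3.
Augment Hall→v5→Exit: bottleneck 5, flow now 8.
Augment Hall→v1→v3→v2→Exit: bottleneck 3, flow now 11.
No augmenting path remains; maximum flow = 11.
By max-flow min-cut, the minimum cut capacity equals the max flow.
In the residual graph, reachable from Hall: {Hall, v5}.
Min-cut edges: Hall→v1 (3), Hall→v4 (3), v5→Exit (5); capacity 3 + 3 + 5 = 11.

11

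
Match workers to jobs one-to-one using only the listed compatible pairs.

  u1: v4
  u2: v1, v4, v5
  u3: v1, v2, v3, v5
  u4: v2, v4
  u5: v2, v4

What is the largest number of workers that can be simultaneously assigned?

4

Unit-capacity flow: source→left, listed edges, right→sink; max matching = max flow.
Augmenting path u1→v4 (+1); matched 1.
Augmenting path u2→v1 (+1); matched 2.
Augmenting path u3→v2 (+1); matched 3.
Augmenting path u4→v2→u3→v3 (+1); matched 4.
No augmenting path remains; maximum matching = 4.
König certificate: {u2, u3, v2, v4} is a vertex cover of size 4 (every listed pair touches it), so no matching can be larger.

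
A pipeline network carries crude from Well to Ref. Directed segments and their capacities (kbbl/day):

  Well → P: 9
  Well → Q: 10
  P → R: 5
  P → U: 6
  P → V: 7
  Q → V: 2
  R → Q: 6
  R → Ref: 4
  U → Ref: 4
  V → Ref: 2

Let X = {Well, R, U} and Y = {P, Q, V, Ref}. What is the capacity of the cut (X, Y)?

Edges leaving {Well, R, U}: Well→P (9), Well→Q (10), R→Q (6), R→Ref (4), U→Ref (4).
Cut capacity = 9 + 10 + 6 + 4 + 4 = 33.

33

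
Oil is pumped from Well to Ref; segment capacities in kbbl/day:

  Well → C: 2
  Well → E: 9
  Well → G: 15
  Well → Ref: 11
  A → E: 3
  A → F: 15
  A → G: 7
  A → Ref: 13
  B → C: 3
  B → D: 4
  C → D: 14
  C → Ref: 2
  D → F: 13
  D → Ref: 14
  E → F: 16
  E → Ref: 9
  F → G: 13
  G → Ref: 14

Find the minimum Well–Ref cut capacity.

36

Augment Well→Ref: bottleneck 11, flow now 11.
Augment Well→C→Ref: bottleneck 2, flow now 13.
Augment Well→E→Ref: bottleneck 9, flow now 22.
Augment Well→G→Ref: bottleneck 14, flow now 36.
No augmenting path remains; maximum flow = 36.
By max-flow min-cut, the minimum cut capacity equals the max flow.
In the residual graph, reachable from Well: {Well, G}.
Min-cut edges: Well→C (2), Well→E (9), Well→Ref (11), G→Ref (14); capacity 2 + 9 + 11 + 14 = 36.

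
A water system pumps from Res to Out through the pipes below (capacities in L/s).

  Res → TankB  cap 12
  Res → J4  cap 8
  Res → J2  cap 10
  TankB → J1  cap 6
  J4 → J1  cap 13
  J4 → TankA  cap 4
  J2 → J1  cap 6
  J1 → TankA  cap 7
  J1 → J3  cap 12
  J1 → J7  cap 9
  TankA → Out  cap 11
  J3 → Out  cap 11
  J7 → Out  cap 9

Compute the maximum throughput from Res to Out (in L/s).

20

Augment Res→J4→TankA→Out: bottleneck 4, flow now 4.
Augment Res→TankB→J1→TankA→Out: bottleneck 6, flow now 10.
Augment Res→J4→J1→TankA→Out: bottleneck 1, flow now 11.
Augment Res→J4→J1→J3→Out: bottleneck 3, flow now 14.
Augment Res→J2→J1→J3→Out: bottleneck 6, flow now 20.
No augmenting path remains; maximum flow = 20.
In the residual graph, reachable from Res: {Res, TankB, J2}.
Min-cut edges: Res→J4 (8), TankB→J1 (6), J2→J1 (6); capacity 8 + 6 + 6 = 20.
This cut is saturated, so no flow can exceed 20.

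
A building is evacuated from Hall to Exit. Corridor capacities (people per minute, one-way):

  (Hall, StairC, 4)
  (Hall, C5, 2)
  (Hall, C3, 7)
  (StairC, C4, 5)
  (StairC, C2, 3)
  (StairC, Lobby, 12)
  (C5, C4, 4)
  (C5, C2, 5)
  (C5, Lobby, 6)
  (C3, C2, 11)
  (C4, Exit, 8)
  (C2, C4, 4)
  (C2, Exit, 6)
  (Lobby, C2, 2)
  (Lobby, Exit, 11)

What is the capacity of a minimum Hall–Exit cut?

13

Augment Hall→StairC→C4→Exit: bottleneck 4, flow now 4.
Augment Hall→C5→C4→Exit: bottleneck 2, flow now 6.
Augment Hall→C3→C2→Exit: bottleneck 6, flow now 12.
Augment Hall→C3→C2→C4→Exit: bottleneck 1, flow now 13.
No augmenting path remains; maximum flow = 13.
By max-flow min-cut, the minimum cut capacity equals the max flow.
In the residual graph, reachable from Hall: {Hall}.
Min-cut edges: Hall→StairC (4), Hall→C5 (2), Hall→C3 (7); capacity 4 + 2 + 7 = 13.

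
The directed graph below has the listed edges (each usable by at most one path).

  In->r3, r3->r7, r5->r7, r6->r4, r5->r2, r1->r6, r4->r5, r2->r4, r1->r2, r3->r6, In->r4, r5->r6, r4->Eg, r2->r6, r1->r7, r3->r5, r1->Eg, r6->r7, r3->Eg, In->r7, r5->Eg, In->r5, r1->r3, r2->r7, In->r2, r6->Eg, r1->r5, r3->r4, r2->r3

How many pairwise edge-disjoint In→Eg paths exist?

Assign every edge capacity 1; by Menger, the answer equals the max flow.
Path In→r3→Eg (+1); total 1.
Path In→r4→Eg (+1); total 2.
Path In→r5→Eg (+1); total 3.
Path In→r2→r6→Eg (+1); total 4.
No residual In→Eg path; max flow = 4.
Certifying cut of size 4: {In→r2, In→r3, In→r4, In→r5}.

4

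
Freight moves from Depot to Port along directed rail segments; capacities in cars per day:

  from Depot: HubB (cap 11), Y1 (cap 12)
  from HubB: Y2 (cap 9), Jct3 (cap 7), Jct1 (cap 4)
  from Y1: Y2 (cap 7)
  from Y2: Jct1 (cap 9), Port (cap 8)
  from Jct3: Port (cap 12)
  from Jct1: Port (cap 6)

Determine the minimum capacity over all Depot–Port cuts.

18

Augment Depot→HubB→Y2→Port: bottleneck 8, flow now 8.
Augment Depot→HubB→Jct3→Port: bottleneck 3, flow now 11.
Augment Depot→Y1→Y2→Jct1→Port: bottleneck 6, flow now 17.
Augment Depot→Y1→Y2→HubB→Jct3→Port: bottleneck 1, flow now 18. (uses reverse residual edge)
No augmenting path remains; maximum flow = 18.
By max-flow min-cut, the minimum cut capacity equals the max flow.
In the residual graph, reachable from Depot: {Depot, Y1}.
Min-cut edges: Depot→HubB (11), Y1→Y2 (7); capacity 11 + 7 = 18.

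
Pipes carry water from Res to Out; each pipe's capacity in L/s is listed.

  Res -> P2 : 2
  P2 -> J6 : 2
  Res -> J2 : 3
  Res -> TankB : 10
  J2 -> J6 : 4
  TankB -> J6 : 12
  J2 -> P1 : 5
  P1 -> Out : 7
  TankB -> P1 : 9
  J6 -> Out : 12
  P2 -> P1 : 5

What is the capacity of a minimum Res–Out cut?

Augment Res→P2→P1→Out: bottleneck 2, flow now 2.
Augment Res→J2→P1→Out: bottleneck 3, flow now 5.
Augment Res→TankB→P1→Out: bottleneck 2, flow now 7.
Augment Res→TankB→J6→Out: bottleneck 8, flow now 15.
No augmenting path remains; maximum flow = 15.
By max-flow min-cut, the minimum cut capacity equals the max flow.
In the residual graph, reachable from Res: {Res}.
Min-cut edges: Res→P2 (2), Res→J2 (3), Res→TankB (10); capacity 2 + 3 + 10 = 15.

15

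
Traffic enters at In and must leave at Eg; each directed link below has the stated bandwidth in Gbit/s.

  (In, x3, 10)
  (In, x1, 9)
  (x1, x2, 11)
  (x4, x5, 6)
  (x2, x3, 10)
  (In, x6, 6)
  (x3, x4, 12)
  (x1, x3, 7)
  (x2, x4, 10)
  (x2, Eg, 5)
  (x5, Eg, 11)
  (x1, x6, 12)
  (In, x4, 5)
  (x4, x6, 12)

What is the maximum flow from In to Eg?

11

Augment In→x1→x2→Eg: bottleneck 5, flow now 5.
Augment In→x4→x5→Eg: bottleneck 5, flow now 10.
Augment In→x3→x4→x5→Eg: bottleneck 1, flow now 11.
No augmenting path remains; maximum flow = 11.
In the residual graph, reachable from In: {In, x1, x2, x3, x4, x6}.
Min-cut edges: x2→Eg (5), x4→x5 (6); capacity 5 + 6 = 11.
This cut is saturated, so no flow can exceed 11.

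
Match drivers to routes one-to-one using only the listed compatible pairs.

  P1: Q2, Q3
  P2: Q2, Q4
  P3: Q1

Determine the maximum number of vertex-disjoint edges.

Unit-capacity flow: source→left, listed edges, right→sink; max matching = max flow.
Augmenting path P1→Q2 (+1); matched 1.
Augmenting path P2→Q4 (+1); matched 2.
Augmenting path P3→Q1 (+1); matched 3.
No augmenting path remains; maximum matching = 3.
König certificate: {P1, P2, P3} is a vertex cover of size 3 (every listed pair touches it), so no matching can be larger.

3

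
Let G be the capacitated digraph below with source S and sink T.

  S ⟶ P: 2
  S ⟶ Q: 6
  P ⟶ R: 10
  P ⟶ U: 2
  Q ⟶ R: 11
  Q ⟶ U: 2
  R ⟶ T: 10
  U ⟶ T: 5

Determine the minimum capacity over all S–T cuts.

Augment S→P→R→T: bottleneck 2, flow now 2.
Augment S→Q→R→T: bottleneck 6, flow now 8.
No augmenting path remains; maximum flow = 8.
By max-flow min-cut, the minimum cut capacity equals the max flow.
In the residual graph, reachable from S: {S}.
Min-cut edges: S→P (2), S→Q (6); capacity 2 + 6 = 8.

8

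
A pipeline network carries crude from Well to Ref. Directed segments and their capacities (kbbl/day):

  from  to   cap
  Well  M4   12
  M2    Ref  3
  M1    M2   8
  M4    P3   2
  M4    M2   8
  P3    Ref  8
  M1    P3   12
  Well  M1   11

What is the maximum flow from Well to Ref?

11

Augment Well→M4→M2→Ref: bottleneck 3, flow now 3.
Augment Well→M4→P3→Ref: bottleneck 2, flow now 5.
Augment Well→M1→P3→Ref: bottleneck 6, flow now 11.
No augmenting path remains; maximum flow = 11.
In the residual graph, reachable from Well: {Well, M4, M1, M2, P3}.
Min-cut edges: M2→Ref (3), P3→Ref (8); capacity 3 + 8 = 11.
This cut is saturated, so no flow can exceed 11.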